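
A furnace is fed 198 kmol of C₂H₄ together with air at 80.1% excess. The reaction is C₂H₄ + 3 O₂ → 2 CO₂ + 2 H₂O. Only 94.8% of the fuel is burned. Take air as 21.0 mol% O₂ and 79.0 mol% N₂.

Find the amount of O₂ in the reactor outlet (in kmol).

Stoichiometric O₂ = 3 × 198 = 594 kmol; O₂ fed = 594 × 1.801 = 1070 kmol.
N₂ fed = 1070 × 79/21 = 4024 kmol.
Fuel reacted = 0.948 × 198 → ξ = 187.7 kmol.
Outlet (n = n₀ + ν ξ):
  C₂H₄: 198 − 1(187.7) = 10.3
  O₂: 1070 − 3(187.7) = 506.7
  N₂: 4024 (inert)
  CO₂: 0 + 2(187.7) = 375.4
  H₂O: 0 + 2(187.7) = 375.4

507 kmol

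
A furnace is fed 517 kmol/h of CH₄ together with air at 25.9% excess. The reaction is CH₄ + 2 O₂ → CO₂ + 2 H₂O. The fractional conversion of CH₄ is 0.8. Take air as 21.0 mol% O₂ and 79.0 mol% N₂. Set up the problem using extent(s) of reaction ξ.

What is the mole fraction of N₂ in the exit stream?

0.729

Stoichiometric O₂ = 2 × 517 = 1034 kmol/h; O₂ fed = 1034 × 1.259 = 1302 kmol/h.
N₂ fed = 1302 × 79/21 = 4897 kmol/h.
Fuel reacted = 0.8 × 517 → ξ = 413.6 kmol/h.
Outlet (n = n₀ + ν ξ):
  CH₄: 517 − 1(413.6) = 103.4
  O₂: 1302 − 2(413.6) = 474.6
  N₂: 4897 (inert)
  CO₂: 0 + 1(413.6) = 413.6
  H₂O: 0 + 2(413.6) = 827.2
Total out = 6716 kmol/h; y_N₂ = 4897 / 6716 = 0.7292.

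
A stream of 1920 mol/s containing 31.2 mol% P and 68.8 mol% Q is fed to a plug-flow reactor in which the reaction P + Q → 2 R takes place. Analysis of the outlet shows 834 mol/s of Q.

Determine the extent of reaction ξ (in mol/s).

For Q: n = n₀ − 1ξ → 834 = 1321 − 1ξ, giving ξ = 487 mol/s.
Outlet amounts (n = n₀ + ν ξ):
  P: 599 − 1(487) = 112.1
  Q: 1321 − 1(487) = 834
  R: 0 + 2(487) = 973.9

ξ = 487 mol/s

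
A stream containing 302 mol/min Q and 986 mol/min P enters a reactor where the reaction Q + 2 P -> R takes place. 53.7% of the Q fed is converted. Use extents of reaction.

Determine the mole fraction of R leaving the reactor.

Q reacted = 0.537 × 302 = 162.2 mol/min; ν_Q = −1, so ξ = 162.2/1 = 162.2 mol/min.
Outlet amounts (n = n₀ + ν ξ):
  Q: 302 − 1(162.2) = 139.8
  P: 986 − 2(162.2) = 661.7
  R: 0 + 1(162.2) = 162.2
Total out = 963.7 mol/min; y_R = 162.2 / 963.7 = 0.1683.

0.168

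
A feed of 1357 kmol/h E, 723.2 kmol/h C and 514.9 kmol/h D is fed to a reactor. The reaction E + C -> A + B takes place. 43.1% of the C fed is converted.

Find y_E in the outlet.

C reacted = 0.431 × 723.2 = 311.7 kmol/h; ν_C = −1, so ξ = 311.7/1 = 311.7 kmol/h.
Outlet amounts (n = n₀ + ν ξ):
  E: 1357 − 1(311.7) = 1045
  C: 723.2 − 1(311.7) = 411.5
  A: 0 + 1(311.7) = 311.7
  B: 0 + 1(311.7) = 311.7
  D: 514.9 (inert)
Total out = 2595 kmol/h; y_E = 1045 / 2595 = 0.4028.

0.403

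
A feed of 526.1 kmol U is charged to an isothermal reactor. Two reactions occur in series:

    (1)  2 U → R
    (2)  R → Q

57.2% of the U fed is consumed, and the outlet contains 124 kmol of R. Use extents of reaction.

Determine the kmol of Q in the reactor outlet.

26.5 kmol

Conversion of U: U consumed = 2ξ₁ = 0.572 × 526.1 → ξ₁ = 150.5 kmol.
R balance: n_R = 0 + 1ξ₁ − 1ξ₂ = 124 → ξ₂ = (1·150.5 − 124)/1 = 26.46 kmol.
Outlet amounts (n = n₀ + Σ ν·ξ):
  U: 526.1 − 2(150.5) = 225.2
  R: 0 + 1(150.5) − 1(26.46) = 124
  Q: 0 + 1(26.46) = 26.46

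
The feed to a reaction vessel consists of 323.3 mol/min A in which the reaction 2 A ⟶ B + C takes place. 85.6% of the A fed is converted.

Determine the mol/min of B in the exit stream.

A reacted = 0.856 × 323.3 = 276.7 mol/min; ν_A = −2, so ξ = 276.7/2 = 138.4 mol/min.
Outlet amounts (n = n₀ + ν ξ):
  A: 323.3 − 2(138.4) = 46.56
  B: 0 + 1(138.4) = 138.4
  C: 0 + 1(138.4) = 138.4

138 mol/min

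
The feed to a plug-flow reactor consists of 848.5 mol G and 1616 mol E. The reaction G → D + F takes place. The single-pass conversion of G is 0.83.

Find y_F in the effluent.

G reacted = 0.83 × 848.5 = 704.3 mol; ν_G = −1, so ξ = 704.3/1 = 704.3 mol.
Outlet amounts (n = n₀ + ν ξ):
  G: 848.5 − 1(704.3) = 144.2
  D: 0 + 1(704.3) = 704.3
  F: 0 + 1(704.3) = 704.3
  E: 1616 (inert)
Total out = 3169 mol; y_F = 704.3 / 3169 = 0.2222.

0.222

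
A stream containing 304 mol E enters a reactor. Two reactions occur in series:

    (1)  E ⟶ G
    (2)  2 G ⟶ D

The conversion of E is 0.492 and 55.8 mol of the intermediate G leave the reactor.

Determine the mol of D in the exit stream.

46.9 mol

Conversion of E: E consumed = 1ξ₁ = 0.492 × 304 → ξ₁ = 149.6 mol.
G balance: n_G = 0 + 1ξ₁ − 2ξ₂ = 55.8 → ξ₂ = (1·149.6 − 55.8)/2 = 46.88 mol.
Outlet amounts (n = n₀ + Σ ν·ξ):
  E: 304 − 1(149.6) = 154.4
  G: 0 + 1(149.6) − 2(46.88) = 55.8
  D: 0 + 1(46.88) = 46.88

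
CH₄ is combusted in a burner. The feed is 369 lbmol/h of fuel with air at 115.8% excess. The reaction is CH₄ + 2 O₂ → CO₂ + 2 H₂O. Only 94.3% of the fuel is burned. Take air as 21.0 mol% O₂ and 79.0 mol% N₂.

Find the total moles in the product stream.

7950 lbmol/h

Stoichiometric O₂ = 2 × 369 = 738 lbmol/h; O₂ fed = 738 × 2.158 = 1593 lbmol/h.
N₂ fed = 1593 × 79/21 = 5991 lbmol/h.
Fuel reacted = 0.943 × 369 → ξ = 348 lbmol/h.
Outlet (n = n₀ + ν ξ):
  CH₄: 369 − 1(348) = 21.03
  O₂: 1593 − 2(348) = 896.7
  N₂: 5991 (inert)
  CO₂: 0 + 1(348) = 348
  H₂O: 0 + 2(348) = 695.9
Total out = 21.03 + 896.7 + 5991 + 348 + 695.9 = 7953 lbmol/h.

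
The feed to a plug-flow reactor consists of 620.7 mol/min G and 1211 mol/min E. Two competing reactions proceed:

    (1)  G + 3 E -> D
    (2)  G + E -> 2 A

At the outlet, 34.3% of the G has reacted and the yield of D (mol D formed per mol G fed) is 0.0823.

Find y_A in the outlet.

Yield of D: 1ξ₁ / 620.7 = 0.0823 → ξ₁ = 51.08 mol/min.
Conversion of G: 1ξ₁ + 1ξ₂ = 0.343 × 620.7 = 212.9 → ξ₂ = 161.8 mol/min.
Outlet amounts (n = n₀ + Σ ν·ξ):
  G: 620.7 − 1(51.08) − 1(161.8) = 407.8
  E: 1211 − 3(51.08) − 1(161.8) = 895.9
  D: 0 + 1(51.08) = 51.08
  A: 0 + 2(161.8) = 323.6
Total out = 1678 mol/min; y_A = 323.6 / 1678 = 0.1928.

0.193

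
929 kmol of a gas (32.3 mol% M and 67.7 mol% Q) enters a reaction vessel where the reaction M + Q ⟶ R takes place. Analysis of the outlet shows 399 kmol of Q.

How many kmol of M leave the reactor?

For Q: n = n₀ − 1ξ → 399 = 628.9 − 1ξ, giving ξ = 229.9 kmol.
Outlet amounts (n = n₀ + ν ξ):
  M: 300.1 − 1(229.9) = 70.13
  Q: 628.9 − 1(229.9) = 399
  R: 0 + 1(229.9) = 229.9

70.1 kmol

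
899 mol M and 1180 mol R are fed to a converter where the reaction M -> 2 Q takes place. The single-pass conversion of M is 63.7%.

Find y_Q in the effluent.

M reacted = 0.637 × 899 = 572.7 mol; ν_M = −1, so ξ = 572.7/1 = 572.7 mol.
Outlet amounts (n = n₀ + ν ξ):
  M: 899 − 1(572.7) = 326.3
  Q: 0 + 2(572.7) = 1145
  R: 1180 (inert)
Total out = 2652 mol; y_Q = 1145 / 2652 = 0.4319.

0.432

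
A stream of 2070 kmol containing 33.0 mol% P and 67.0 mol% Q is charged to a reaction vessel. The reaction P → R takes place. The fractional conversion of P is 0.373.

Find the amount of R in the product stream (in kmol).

P reacted = 0.373 × 683.1 = 254.8 kmol; ν_P = −1, so ξ = 254.8/1 = 254.8 kmol.
Outlet amounts (n = n₀ + ν ξ):
  P: 683.1 − 1(254.8) = 428.3
  R: 0 + 1(254.8) = 254.8
  Q: 1387 (inert)

255 kmol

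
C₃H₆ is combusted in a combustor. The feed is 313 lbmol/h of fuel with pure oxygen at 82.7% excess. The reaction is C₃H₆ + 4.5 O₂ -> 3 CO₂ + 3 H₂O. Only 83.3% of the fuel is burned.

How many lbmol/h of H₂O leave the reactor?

782 lbmol/h

Stoichiometric O₂ = 4.5 × 313 = 1408 lbmol/h; O₂ fed = 1408 × 1.827 = 2573 lbmol/h.
Fuel reacted = 0.833 × 313 → ξ = 260.7 lbmol/h.
Outlet (n = n₀ + ν ξ):
  C₃H₆: 313 − 1(260.7) = 52.27
  O₂: 2573 − 4.5(260.7) = 1400
  CO₂: 0 + 3(260.7) = 782.2
  H₂O: 0 + 3(260.7) = 782.2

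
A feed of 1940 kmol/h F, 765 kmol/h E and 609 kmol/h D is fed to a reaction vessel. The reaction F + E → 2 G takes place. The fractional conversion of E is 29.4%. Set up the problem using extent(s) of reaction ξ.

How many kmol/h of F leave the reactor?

1720 kmol/h

E reacted = 0.294 × 765 = 224.9 kmol/h; ν_E = −1, so ξ = 224.9/1 = 224.9 kmol/h.
Outlet amounts (n = n₀ + ν ξ):
  F: 1940 − 1(224.9) = 1715
  E: 765 − 1(224.9) = 540.1
  G: 0 + 2(224.9) = 449.8
  D: 609 (inert)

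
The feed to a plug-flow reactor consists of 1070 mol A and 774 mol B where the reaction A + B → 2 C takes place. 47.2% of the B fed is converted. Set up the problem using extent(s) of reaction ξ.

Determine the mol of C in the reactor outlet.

731 mol

B reacted = 0.472 × 774 = 365.3 mol; ν_B = −1, so ξ = 365.3/1 = 365.3 mol.
Outlet amounts (n = n₀ + ν ξ):
  A: 1070 − 1(365.3) = 704.7
  B: 774 − 1(365.3) = 408.7
  C: 0 + 2(365.3) = 730.7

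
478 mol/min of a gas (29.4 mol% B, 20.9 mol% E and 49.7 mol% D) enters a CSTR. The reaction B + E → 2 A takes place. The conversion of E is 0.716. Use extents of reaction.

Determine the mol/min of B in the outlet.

E reacted = 0.716 × 99.9 = 71.53 mol/min; ν_E = −1, so ξ = 71.53/1 = 71.53 mol/min.
Outlet amounts (n = n₀ + ν ξ):
  B: 140.5 − 1(71.53) = 69
  E: 99.9 − 1(71.53) = 28.37
  A: 0 + 2(71.53) = 143.1
  D: 237.6 (inert)

69 mol/min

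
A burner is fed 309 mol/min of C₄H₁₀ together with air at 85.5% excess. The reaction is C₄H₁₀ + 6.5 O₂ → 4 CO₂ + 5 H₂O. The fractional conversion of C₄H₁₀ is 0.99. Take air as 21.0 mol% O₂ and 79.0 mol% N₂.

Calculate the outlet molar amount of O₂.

Stoichiometric O₂ = 6.5 × 309 = 2008 mol/min; O₂ fed = 2008 × 1.855 = 3726 mol/min.
N₂ fed = 3726 × 79/21 = 14020 mol/min.
Fuel reacted = 0.99 × 309 → ξ = 305.9 mol/min.
Outlet (n = n₀ + ν ξ):
  C₄H₁₀: 309 − 1(305.9) = 3.09
  O₂: 3726 − 6.5(305.9) = 1737
  N₂: 14020 (inert)
  CO₂: 0 + 4(305.9) = 1224
  H₂O: 0 + 5(305.9) = 1530

1740 mol/min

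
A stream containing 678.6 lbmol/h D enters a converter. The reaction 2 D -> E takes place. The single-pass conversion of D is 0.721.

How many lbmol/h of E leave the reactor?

245 lbmol/h

D reacted = 0.721 × 678.6 = 489.3 lbmol/h; ν_D = −2, so ξ = 489.3/2 = 244.6 lbmol/h.
Outlet amounts (n = n₀ + ν ξ):
  D: 678.6 − 2(244.6) = 189.3
  E: 0 + 1(244.6) = 244.6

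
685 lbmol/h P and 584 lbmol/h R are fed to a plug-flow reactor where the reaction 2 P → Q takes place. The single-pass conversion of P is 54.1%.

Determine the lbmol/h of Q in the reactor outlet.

P reacted = 0.541 × 685 = 370.6 lbmol/h; ν_P = −2, so ξ = 370.6/2 = 185.3 lbmol/h.
Outlet amounts (n = n₀ + ν ξ):
  P: 685 − 2(185.3) = 314.4
  Q: 0 + 1(185.3) = 185.3
  R: 584 (inert)

185 lbmol/h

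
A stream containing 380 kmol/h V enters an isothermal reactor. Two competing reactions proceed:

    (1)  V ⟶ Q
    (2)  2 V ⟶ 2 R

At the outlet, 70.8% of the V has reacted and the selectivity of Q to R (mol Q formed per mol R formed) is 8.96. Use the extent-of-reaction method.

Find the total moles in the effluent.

Conversion of V: V consumed = 0.708 × 380 = 269 kmol/h = 1ξ₁ + 2ξ₂.
Selectivity: 1ξ₁ / (2ξ₂) = 8.96 → ξ₁ = 17.92 ξ₂.
Substitute: (1·17.92 + 2) ξ₂ = 269 → ξ₂ = 13.51 kmol/h, ξ₁ = 242 kmol/h.
Outlet amounts (n = n₀ + Σ ν·ξ):
  V: 380 − 1(242) − 2(13.51) = 111
  Q: 0 + 1(242) = 242
  R: 0 + 2(13.51) = 27.01
Total out = 111 + 242 + 27.01 = 380 kmol/h.

380 kmol/h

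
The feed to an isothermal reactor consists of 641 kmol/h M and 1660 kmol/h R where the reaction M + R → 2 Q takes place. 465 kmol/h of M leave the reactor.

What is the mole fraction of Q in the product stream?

For M: n = n₀ − 1ξ → 465 = 641 − 1ξ, giving ξ = 176 kmol/h.
Outlet amounts (n = n₀ + ν ξ):
  M: 641 − 1(176) = 465
  R: 1660 − 1(176) = 1484
  Q: 0 + 2(176) = 352
Total out = 2301 kmol/h; y_Q = 352 / 2301 = 0.153.

0.153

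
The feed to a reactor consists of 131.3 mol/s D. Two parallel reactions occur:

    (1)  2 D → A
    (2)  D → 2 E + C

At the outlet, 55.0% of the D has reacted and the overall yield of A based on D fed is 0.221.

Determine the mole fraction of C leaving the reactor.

Yield of A: 1ξ₁ / 131.3 = 0.221 → ξ₁ = 29.02 mol/s.
Conversion of D: 2ξ₁ + 1ξ₂ = 0.55 × 131.3 = 72.22 → ξ₂ = 14.18 mol/s.
Outlet amounts (n = n₀ + Σ ν·ξ):
  D: 131.3 − 2(29.02) − 1(14.18) = 59.08
  A: 0 + 1(29.02) = 29.02
  E: 0 + 2(14.18) = 28.36
  C: 0 + 1(14.18) = 14.18
Total out = 130.6 mol/s; y_C = 14.18 / 130.6 = 0.1085.

0.109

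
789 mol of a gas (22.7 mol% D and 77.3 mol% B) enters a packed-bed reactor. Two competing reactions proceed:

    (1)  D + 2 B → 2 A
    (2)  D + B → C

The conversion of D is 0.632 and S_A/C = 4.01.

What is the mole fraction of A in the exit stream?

Conversion of D: D consumed = 0.632 × 179.1 = 113.2 mol = 1ξ₁ + 1ξ₂.
Selectivity: 2ξ₁ / (1ξ₂) = 4.01 → ξ₁ = 2.005 ξ₂.
Substitute: (1·2.005 + 1) ξ₂ = 113.2 → ξ₂ = 37.67 mol, ξ₁ = 75.52 mol.
Outlet amounts (n = n₀ + Σ ν·ξ):
  D: 179.1 − 1(75.52) − 1(37.67) = 65.91
  B: 609.9 − 2(75.52) − 1(37.67) = 421.2
  A: 0 + 2(75.52) = 151
  C: 0 + 1(37.67) = 37.67
Total out = 675.8 mol; y_A = 151 / 675.8 = 0.2235.

0.224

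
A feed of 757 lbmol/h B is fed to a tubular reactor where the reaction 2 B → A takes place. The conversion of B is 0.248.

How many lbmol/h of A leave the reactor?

93.9 lbmol/h

B reacted = 0.248 × 757 = 187.7 lbmol/h; ν_B = −2, so ξ = 187.7/2 = 93.87 lbmol/h.
Outlet amounts (n = n₀ + ν ξ):
  B: 757 − 2(93.87) = 569.3
  A: 0 + 1(93.87) = 93.87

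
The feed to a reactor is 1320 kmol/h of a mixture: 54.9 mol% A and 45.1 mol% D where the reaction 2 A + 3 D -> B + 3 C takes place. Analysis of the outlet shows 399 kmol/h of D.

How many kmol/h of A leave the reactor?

594 kmol/h

For D: n = n₀ − 3ξ → 399 = 595.3 − 3ξ, giving ξ = 65.44 kmol/h.
Outlet amounts (n = n₀ + ν ξ):
  A: 724.7 − 2(65.44) = 593.8
  D: 595.3 − 3(65.44) = 399
  B: 0 + 1(65.44) = 65.44
  C: 0 + 3(65.44) = 196.3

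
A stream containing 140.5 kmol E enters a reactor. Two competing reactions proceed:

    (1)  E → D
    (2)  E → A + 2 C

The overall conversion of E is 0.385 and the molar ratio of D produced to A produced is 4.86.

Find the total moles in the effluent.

159 kmol

Conversion of E: E consumed = 0.385 × 140.5 = 54.09 kmol = 1ξ₁ + 1ξ₂.
Selectivity: 1ξ₁ / (1ξ₂) = 4.86 → ξ₁ = 4.86 ξ₂.
Substitute: (1·4.86 + 1) ξ₂ = 54.09 → ξ₂ = 9.231 kmol, ξ₁ = 44.86 kmol.
Outlet amounts (n = n₀ + Σ ν·ξ):
  E: 140.5 − 1(44.86) − 1(9.231) = 86.41
  D: 0 + 1(44.86) = 44.86
  A: 0 + 1(9.231) = 9.231
  C: 0 + 2(9.231) = 18.46
Total out = 86.41 + 44.86 + 9.231 + 18.46 = 159 kmol.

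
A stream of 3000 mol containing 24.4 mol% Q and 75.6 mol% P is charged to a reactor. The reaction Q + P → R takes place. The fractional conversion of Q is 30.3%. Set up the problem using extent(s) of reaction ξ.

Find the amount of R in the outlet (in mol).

Q reacted = 0.303 × 732 = 221.8 mol; ν_Q = −1, so ξ = 221.8/1 = 221.8 mol.
Outlet amounts (n = n₀ + ν ξ):
  Q: 732 − 1(221.8) = 510.2
  P: 2268 − 1(221.8) = 2046
  R: 0 + 1(221.8) = 221.8

222 mol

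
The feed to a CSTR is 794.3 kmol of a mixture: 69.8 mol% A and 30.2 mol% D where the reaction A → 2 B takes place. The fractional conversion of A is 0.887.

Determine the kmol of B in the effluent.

984 kmol

A reacted = 0.887 × 554.4 = 491.8 kmol; ν_A = −1, so ξ = 491.8/1 = 491.8 kmol.
Outlet amounts (n = n₀ + ν ξ):
  A: 554.4 − 1(491.8) = 62.65
  B: 0 + 2(491.8) = 983.5
  D: 239.9 (inert)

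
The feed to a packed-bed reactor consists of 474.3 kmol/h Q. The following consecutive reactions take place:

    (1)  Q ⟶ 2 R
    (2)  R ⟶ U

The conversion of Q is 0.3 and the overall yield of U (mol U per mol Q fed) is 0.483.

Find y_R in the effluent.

0.09

Conversion of Q: Q consumed = 1ξ₁ = 0.3 × 474.3 → ξ₁ = 142.3 kmol/h.
Yield of U: 1ξ₂ / 474.3 = 0.483 → ξ₂ = 229.1 kmol/h.
Outlet amounts (n = n₀ + Σ ν·ξ):
  Q: 474.3 − 1(142.3) = 332
  R: 0 + 2(142.3) − 1(229.1) = 55.49
  U: 0 + 1(229.1) = 229.1
Total out = 616.6 kmol/h; y_R = 55.49 / 616.6 = 0.09.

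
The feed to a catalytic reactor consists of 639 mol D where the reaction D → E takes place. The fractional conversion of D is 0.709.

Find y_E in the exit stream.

D reacted = 0.709 × 639 = 453.1 mol; ν_D = −1, so ξ = 453.1/1 = 453.1 mol.
Outlet amounts (n = n₀ + ν ξ):
  D: 639 − 1(453.1) = 185.9
  E: 0 + 1(453.1) = 453.1
Total out = 639 mol; y_E = 453.1 / 639 = 0.709.

0.709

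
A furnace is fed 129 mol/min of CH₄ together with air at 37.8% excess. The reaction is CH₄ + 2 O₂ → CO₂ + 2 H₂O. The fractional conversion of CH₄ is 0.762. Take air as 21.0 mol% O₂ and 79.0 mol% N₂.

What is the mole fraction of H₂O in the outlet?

Stoichiometric O₂ = 2 × 129 = 258 mol/min; O₂ fed = 258 × 1.378 = 355.5 mol/min.
N₂ fed = 355.5 × 79/21 = 1337 mol/min.
Fuel reacted = 0.762 × 129 → ξ = 98.3 mol/min.
Outlet (n = n₀ + ν ξ):
  CH₄: 129 − 1(98.3) = 30.7
  O₂: 355.5 − 2(98.3) = 158.9
  N₂: 1337 (inert)
  CO₂: 0 + 1(98.3) = 98.3
  H₂O: 0 + 2(98.3) = 196.6
Total out = 1822 mol/min; y_H₂O = 196.6 / 1822 = 0.1079.

0.108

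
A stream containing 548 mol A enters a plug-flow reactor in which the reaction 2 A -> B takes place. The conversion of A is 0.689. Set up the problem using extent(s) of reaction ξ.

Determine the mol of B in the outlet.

A reacted = 0.689 × 548 = 377.6 mol; ν_A = −2, so ξ = 377.6/2 = 188.8 mol.
Outlet amounts (n = n₀ + ν ξ):
  A: 548 − 2(188.8) = 170.4
  B: 0 + 1(188.8) = 188.8

189 mol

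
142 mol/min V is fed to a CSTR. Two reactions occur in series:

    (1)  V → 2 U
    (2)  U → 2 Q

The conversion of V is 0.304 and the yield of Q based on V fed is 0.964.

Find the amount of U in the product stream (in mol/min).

Conversion of V: V consumed = 1ξ₁ = 0.304 × 142 → ξ₁ = 43.17 mol/min.
Yield of Q: 2ξ₂ / 142 = 0.964 → ξ₂ = 68.44 mol/min.
Outlet amounts (n = n₀ + Σ ν·ξ):
  V: 142 − 1(43.17) = 98.83
  U: 0 + 2(43.17) − 1(68.44) = 17.89
  Q: 0 + 2(68.44) = 136.9

17.9 mol/min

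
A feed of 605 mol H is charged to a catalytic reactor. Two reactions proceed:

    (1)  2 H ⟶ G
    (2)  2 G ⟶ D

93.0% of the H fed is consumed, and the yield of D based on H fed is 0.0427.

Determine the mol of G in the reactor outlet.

230 mol

Conversion of H: H consumed = 2ξ₁ = 0.93 × 605 → ξ₁ = 281.3 mol.
Yield of D: 1ξ₂ / 605 = 0.0427 → ξ₂ = 25.83 mol.
Outlet amounts (n = n₀ + Σ ν·ξ):
  H: 605 − 2(281.3) = 42.35
  G: 0 + 1(281.3) − 2(25.83) = 229.7
  D: 0 + 1(25.83) = 25.83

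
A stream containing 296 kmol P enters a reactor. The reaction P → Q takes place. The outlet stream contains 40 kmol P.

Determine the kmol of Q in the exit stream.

256 kmol

For P: n = n₀ − 1ξ → 40 = 296 − 1ξ, giving ξ = 256 kmol.
Outlet amounts (n = n₀ + ν ξ):
  P: 296 − 1(256) = 40
  Q: 0 + 1(256) = 256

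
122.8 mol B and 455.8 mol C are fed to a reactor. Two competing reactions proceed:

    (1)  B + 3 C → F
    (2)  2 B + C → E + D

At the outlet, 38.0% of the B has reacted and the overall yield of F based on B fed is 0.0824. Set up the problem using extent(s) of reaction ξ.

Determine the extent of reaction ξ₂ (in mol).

Yield of F: 1ξ₁ / 122.8 = 0.0824 → ξ₁ = 10.12 mol.
Conversion of B: 1ξ₁ + 2ξ₂ = 0.38 × 122.8 = 46.66 → ξ₂ = 18.27 mol.
Outlet amounts (n = n₀ + Σ ν·ξ):
  B: 122.8 − 1(10.12) − 2(18.27) = 76.14
  C: 455.8 − 3(10.12) − 1(18.27) = 407.2
  F: 0 + 1(10.12) = 10.12
  E: 0 + 1(18.27) = 18.27
  D: 0 + 1(18.27) = 18.27

ξ₂ = 18.3 mol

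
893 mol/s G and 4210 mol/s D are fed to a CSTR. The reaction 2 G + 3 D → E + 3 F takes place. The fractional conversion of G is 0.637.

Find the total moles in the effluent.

4820 mol/s

G reacted = 0.637 × 893 = 568.8 mol/s; ν_G = −2, so ξ = 568.8/2 = 284.4 mol/s.
Outlet amounts (n = n₀ + ν ξ):
  G: 893 − 2(284.4) = 324.2
  D: 4210 − 3(284.4) = 3357
  E: 0 + 1(284.4) = 284.4
  F: 0 + 3(284.4) = 853.3
Total out = 324.2 + 3357 + 284.4 + 853.3 = 4819 mol/s.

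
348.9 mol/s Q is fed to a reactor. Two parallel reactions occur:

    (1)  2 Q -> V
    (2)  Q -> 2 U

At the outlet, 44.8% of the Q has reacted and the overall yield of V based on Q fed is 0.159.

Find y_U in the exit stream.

Yield of V: 1ξ₁ / 348.9 = 0.159 → ξ₁ = 55.48 mol/s.
Conversion of Q: 2ξ₁ + 1ξ₂ = 0.448 × 348.9 = 156.3 → ξ₂ = 45.36 mol/s.
Outlet amounts (n = n₀ + Σ ν·ξ):
  Q: 348.9 − 2(55.48) − 1(45.36) = 192.6
  V: 0 + 1(55.48) = 55.48
  U: 0 + 2(45.36) = 90.71
Total out = 338.8 mol/s; y_U = 90.71 / 338.8 = 0.2678.

0.268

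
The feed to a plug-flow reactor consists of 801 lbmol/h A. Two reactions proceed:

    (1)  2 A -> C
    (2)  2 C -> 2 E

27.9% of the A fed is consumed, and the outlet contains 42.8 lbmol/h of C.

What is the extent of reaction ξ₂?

ξ₂ = 34.5 lbmol/h

Conversion of A: A consumed = 2ξ₁ = 0.279 × 801 → ξ₁ = 111.7 lbmol/h.
C balance: n_C = 0 + 1ξ₁ − 2ξ₂ = 42.8 → ξ₂ = (1·111.7 − 42.8)/2 = 34.47 lbmol/h.
Outlet amounts (n = n₀ + Σ ν·ξ):
  A: 801 − 2(111.7) = 577.5
  C: 0 + 1(111.7) − 2(34.47) = 42.8
  E: 0 + 2(34.47) = 68.94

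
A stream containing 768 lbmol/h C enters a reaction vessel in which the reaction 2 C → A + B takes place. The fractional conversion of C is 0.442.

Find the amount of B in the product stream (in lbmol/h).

C reacted = 0.442 × 768 = 339.5 lbmol/h; ν_C = −2, so ξ = 339.5/2 = 169.7 lbmol/h.
Outlet amounts (n = n₀ + ν ξ):
  C: 768 − 2(169.7) = 428.5
  A: 0 + 1(169.7) = 169.7
  B: 0 + 1(169.7) = 169.7

170 lbmol/h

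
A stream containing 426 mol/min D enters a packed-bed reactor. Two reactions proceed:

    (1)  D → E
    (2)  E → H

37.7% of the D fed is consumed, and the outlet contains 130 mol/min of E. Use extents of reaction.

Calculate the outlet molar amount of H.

30.6 mol/min

Conversion of D: D consumed = 1ξ₁ = 0.377 × 426 → ξ₁ = 160.6 mol/min.
E balance: n_E = 0 + 1ξ₁ − 1ξ₂ = 130 → ξ₂ = (1·160.6 − 130)/1 = 30.6 mol/min.
Outlet amounts (n = n₀ + Σ ν·ξ):
  D: 426 − 1(160.6) = 265.4
  E: 0 + 1(160.6) − 1(30.6) = 130
  H: 0 + 1(30.6) = 30.6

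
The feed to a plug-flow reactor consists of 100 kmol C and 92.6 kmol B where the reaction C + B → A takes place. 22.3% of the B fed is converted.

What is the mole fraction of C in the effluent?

B reacted = 0.223 × 92.6 = 20.65 kmol; ν_B = −1, so ξ = 20.65/1 = 20.65 kmol.
Outlet amounts (n = n₀ + ν ξ):
  C: 100 − 1(20.65) = 79.35
  B: 92.6 − 1(20.65) = 71.95
  A: 0 + 1(20.65) = 20.65
Total out = 172 kmol; y_C = 79.35 / 172 = 0.4615.

0.461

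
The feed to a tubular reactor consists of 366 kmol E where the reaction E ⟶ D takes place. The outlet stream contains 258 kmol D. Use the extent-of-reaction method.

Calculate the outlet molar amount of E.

For D: n = n₀ + 1ξ → 258 = 0 + 1ξ, giving ξ = 258 kmol.
Outlet amounts (n = n₀ + ν ξ):
  E: 366 − 1(258) = 108
  D: 0 + 1(258) = 258

108 kmol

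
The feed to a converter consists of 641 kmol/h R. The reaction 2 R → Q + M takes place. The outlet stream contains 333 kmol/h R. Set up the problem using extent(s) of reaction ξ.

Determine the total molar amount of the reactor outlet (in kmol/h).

641 kmol/h

For R: n = n₀ − 2ξ → 333 = 641 − 2ξ, giving ξ = 154 kmol/h.
Outlet amounts (n = n₀ + ν ξ):
  R: 641 − 2(154) = 333
  Q: 0 + 1(154) = 154
  M: 0 + 1(154) = 154
Total out = 333 + 154 + 154 = 641 kmol/h.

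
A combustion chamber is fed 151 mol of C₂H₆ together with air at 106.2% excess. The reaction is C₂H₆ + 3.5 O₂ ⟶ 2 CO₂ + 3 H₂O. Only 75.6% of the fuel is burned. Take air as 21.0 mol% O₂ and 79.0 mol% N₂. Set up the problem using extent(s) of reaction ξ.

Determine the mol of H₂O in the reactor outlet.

Stoichiometric O₂ = 3.5 × 151 = 528.5 mol; O₂ fed = 528.5 × 2.062 = 1090 mol.
N₂ fed = 1090 × 79/21 = 4100 mol.
Fuel reacted = 0.756 × 151 → ξ = 114.2 mol.
Outlet (n = n₀ + ν ξ):
  C₂H₆: 151 − 1(114.2) = 36.84
  O₂: 1090 − 3.5(114.2) = 690.2
  N₂: 4100 (inert)
  CO₂: 0 + 2(114.2) = 228.3
  H₂O: 0 + 3(114.2) = 342.5

342 mol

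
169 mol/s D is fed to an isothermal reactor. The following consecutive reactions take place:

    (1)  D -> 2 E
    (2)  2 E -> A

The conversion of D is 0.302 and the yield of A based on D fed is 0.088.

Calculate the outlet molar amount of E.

Conversion of D: D consumed = 1ξ₁ = 0.302 × 169 → ξ₁ = 51.04 mol/s.
Yield of A: 1ξ₂ / 169 = 0.088 → ξ₂ = 14.87 mol/s.
Outlet amounts (n = n₀ + Σ ν·ξ):
  D: 169 − 1(51.04) = 118
  E: 0 + 2(51.04) − 2(14.87) = 72.33
  A: 0 + 1(14.87) = 14.87

72.3 mol/s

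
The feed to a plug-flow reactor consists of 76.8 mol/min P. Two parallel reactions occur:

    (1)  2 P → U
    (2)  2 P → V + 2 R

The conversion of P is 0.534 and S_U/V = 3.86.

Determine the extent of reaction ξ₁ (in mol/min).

ξ₁ = 16.3 mol/min

Conversion of P: P consumed = 0.534 × 76.8 = 41.01 mol/min = 2ξ₁ + 2ξ₂.
Selectivity: 1ξ₁ / (1ξ₂) = 3.86 → ξ₁ = 3.86 ξ₂.
Substitute: (2·3.86 + 2) ξ₂ = 41.01 → ξ₂ = 4.219 mol/min, ξ₁ = 16.29 mol/min.
Outlet amounts (n = n₀ + Σ ν·ξ):
  P: 76.8 − 2(16.29) − 2(4.219) = 35.79
  U: 0 + 1(16.29) = 16.29
  V: 0 + 1(4.219) = 4.219
  R: 0 + 2(4.219) = 8.439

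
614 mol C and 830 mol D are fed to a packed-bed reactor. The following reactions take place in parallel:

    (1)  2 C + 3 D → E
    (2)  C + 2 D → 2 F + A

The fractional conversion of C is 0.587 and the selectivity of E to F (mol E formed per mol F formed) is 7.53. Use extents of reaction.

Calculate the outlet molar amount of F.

23.2 mol

Conversion of C: C consumed = 0.587 × 614 = 360.4 mol = 2ξ₁ + 1ξ₂.
Selectivity: 1ξ₁ / (2ξ₂) = 7.53 → ξ₁ = 15.06 ξ₂.
Substitute: (2·15.06 + 1) ξ₂ = 360.4 → ξ₂ = 11.58 mol, ξ₁ = 174.4 mol.
Outlet amounts (n = n₀ + Σ ν·ξ):
  C: 614 − 2(174.4) − 1(11.58) = 253.6
  D: 830 − 3(174.4) − 2(11.58) = 283.6
  E: 0 + 1(174.4) = 174.4
  F: 0 + 2(11.58) = 23.16
  A: 0 + 1(11.58) = 11.58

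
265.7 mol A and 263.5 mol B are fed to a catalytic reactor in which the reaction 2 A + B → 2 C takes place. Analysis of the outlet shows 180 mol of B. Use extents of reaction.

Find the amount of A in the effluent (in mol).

For B: n = n₀ − 1ξ → 180 = 263.5 − 1ξ, giving ξ = 83.5 mol.
Outlet amounts (n = n₀ + ν ξ):
  A: 265.7 − 2(83.5) = 98.7
  B: 263.5 − 1(83.5) = 180
  C: 0 + 2(83.5) = 167

98.7 mol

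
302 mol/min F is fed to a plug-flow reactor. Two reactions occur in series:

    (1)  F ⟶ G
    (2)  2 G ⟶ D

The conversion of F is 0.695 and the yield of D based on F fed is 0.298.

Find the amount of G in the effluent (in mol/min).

Conversion of F: F consumed = 1ξ₁ = 0.695 × 302 → ξ₁ = 209.9 mol/min.
Yield of D: 1ξ₂ / 302 = 0.298 → ξ₂ = 90 mol/min.
Outlet amounts (n = n₀ + Σ ν·ξ):
  F: 302 − 1(209.9) = 92.11
  G: 0 + 1(209.9) − 2(90) = 29.9
  D: 0 + 1(90) = 90

29.9 mol/min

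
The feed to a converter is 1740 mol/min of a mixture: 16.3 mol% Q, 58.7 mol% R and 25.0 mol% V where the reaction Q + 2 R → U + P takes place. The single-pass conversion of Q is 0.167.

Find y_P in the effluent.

0.028

Q reacted = 0.167 × 283.6 = 47.36 mol/min; ν_Q = −1, so ξ = 47.36/1 = 47.36 mol/min.
Outlet amounts (n = n₀ + ν ξ):
  Q: 283.6 − 1(47.36) = 236.3
  R: 1021 − 2(47.36) = 926.7
  U: 0 + 1(47.36) = 47.36
  P: 0 + 1(47.36) = 47.36
  V: 435 (inert)
Total out = 1693 mol/min; y_P = 47.36 / 1693 = 0.02798.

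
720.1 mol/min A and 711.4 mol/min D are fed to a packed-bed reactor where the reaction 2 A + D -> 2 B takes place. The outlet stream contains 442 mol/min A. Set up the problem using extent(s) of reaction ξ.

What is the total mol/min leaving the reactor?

For A: n = n₀ − 2ξ → 442 = 720.1 − 2ξ, giving ξ = 139.1 mol/min.
Outlet amounts (n = n₀ + ν ξ):
  A: 720.1 − 2(139.1) = 442
  D: 711.4 − 1(139.1) = 572.3
  B: 0 + 2(139.1) = 278.1
Total out = 442 + 572.3 + 278.1 = 1292 mol/min.

1290 mol/min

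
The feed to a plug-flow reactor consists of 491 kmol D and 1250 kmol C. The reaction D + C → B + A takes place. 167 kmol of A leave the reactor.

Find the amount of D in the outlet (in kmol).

For A: n = n₀ + 1ξ → 167 = 0 + 1ξ, giving ξ = 167 kmol.
Outlet amounts (n = n₀ + ν ξ):
  D: 491 − 1(167) = 324
  C: 1250 − 1(167) = 1083
  B: 0 + 1(167) = 167
  A: 0 + 1(167) = 167

324 kmol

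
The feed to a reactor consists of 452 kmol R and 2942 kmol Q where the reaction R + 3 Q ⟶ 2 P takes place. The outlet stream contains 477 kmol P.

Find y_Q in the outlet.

0.763

For P: n = n₀ + 2ξ → 477 = 0 + 2ξ, giving ξ = 238.5 kmol.
Outlet amounts (n = n₀ + ν ξ):
  R: 452 − 1(238.5) = 213.5
  Q: 2942 − 3(238.5) = 2226
  P: 0 + 2(238.5) = 477
Total out = 2917 kmol; y_Q = 2226 / 2917 = 0.7633.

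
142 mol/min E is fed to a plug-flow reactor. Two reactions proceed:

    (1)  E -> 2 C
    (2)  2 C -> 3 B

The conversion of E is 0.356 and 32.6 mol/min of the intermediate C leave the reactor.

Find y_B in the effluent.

0.453

Conversion of E: E consumed = 1ξ₁ = 0.356 × 142 → ξ₁ = 50.55 mol/min.
C balance: n_C = 0 + 2ξ₁ − 2ξ₂ = 32.6 → ξ₂ = (2·50.55 − 32.6)/2 = 34.25 mol/min.
Outlet amounts (n = n₀ + Σ ν·ξ):
  E: 142 − 1(50.55) = 91.45
  C: 0 + 2(50.55) − 2(34.25) = 32.6
  B: 0 + 3(34.25) = 102.8
Total out = 226.8 mol/min; y_B = 102.8 / 226.8 = 0.4531.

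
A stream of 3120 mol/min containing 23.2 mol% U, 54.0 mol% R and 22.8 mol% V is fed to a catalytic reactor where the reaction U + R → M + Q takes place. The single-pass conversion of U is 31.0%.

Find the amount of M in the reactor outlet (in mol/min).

224 mol/min

U reacted = 0.31 × 723.8 = 224.4 mol/min; ν_U = −1, so ξ = 224.4/1 = 224.4 mol/min.
Outlet amounts (n = n₀ + ν ξ):
  U: 723.8 − 1(224.4) = 499.4
  R: 1685 − 1(224.4) = 1460
  M: 0 + 1(224.4) = 224.4
  Q: 0 + 1(224.4) = 224.4
  V: 711.4 (inert)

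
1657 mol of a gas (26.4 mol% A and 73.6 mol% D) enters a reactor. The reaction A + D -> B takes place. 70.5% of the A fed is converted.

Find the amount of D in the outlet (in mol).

A reacted = 0.705 × 437.4 = 308.4 mol; ν_A = −1, so ξ = 308.4/1 = 308.4 mol.
Outlet amounts (n = n₀ + ν ξ):
  A: 437.4 − 1(308.4) = 129
  D: 1220 − 1(308.4) = 911.2
  B: 0 + 1(308.4) = 308.4

911 mol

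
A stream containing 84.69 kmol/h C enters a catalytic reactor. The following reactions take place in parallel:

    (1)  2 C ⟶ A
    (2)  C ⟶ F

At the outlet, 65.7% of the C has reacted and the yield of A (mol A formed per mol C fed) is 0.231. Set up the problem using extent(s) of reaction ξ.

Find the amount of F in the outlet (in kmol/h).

16.5 kmol/h

Yield of A: 1ξ₁ / 84.69 = 0.231 → ξ₁ = 19.56 kmol/h.
Conversion of C: 2ξ₁ + 1ξ₂ = 0.657 × 84.69 = 55.64 → ξ₂ = 16.51 kmol/h.
Outlet amounts (n = n₀ + Σ ν·ξ):
  C: 84.69 − 2(19.56) − 1(16.51) = 29.05
  A: 0 + 1(19.56) = 19.56
  F: 0 + 1(16.51) = 16.51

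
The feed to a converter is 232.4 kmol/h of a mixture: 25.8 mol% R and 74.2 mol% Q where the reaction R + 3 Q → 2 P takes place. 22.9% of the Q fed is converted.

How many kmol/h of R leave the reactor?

46.8 kmol/h

Q reacted = 0.229 × 172.4 = 39.49 kmol/h; ν_Q = −3, so ξ = 39.49/3 = 13.16 kmol/h.
Outlet amounts (n = n₀ + ν ξ):
  R: 59.96 − 1(13.16) = 46.8
  Q: 172.4 − 3(13.16) = 133
  P: 0 + 2(13.16) = 26.33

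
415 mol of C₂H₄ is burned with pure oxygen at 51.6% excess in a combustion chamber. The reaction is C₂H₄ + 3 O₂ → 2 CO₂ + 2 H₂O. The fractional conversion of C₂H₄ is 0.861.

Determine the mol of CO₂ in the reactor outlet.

Stoichiometric O₂ = 3 × 415 = 1245 mol; O₂ fed = 1245 × 1.516 = 1887 mol.
Fuel reacted = 0.861 × 415 → ξ = 357.3 mol.
Outlet (n = n₀ + ν ξ):
  C₂H₄: 415 − 1(357.3) = 57.69
  O₂: 1887 − 3(357.3) = 815.5
  CO₂: 0 + 2(357.3) = 714.6
  H₂O: 0 + 2(357.3) = 714.6

715 mol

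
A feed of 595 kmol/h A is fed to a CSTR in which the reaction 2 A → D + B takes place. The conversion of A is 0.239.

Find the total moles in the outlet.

595 kmol/h

A reacted = 0.239 × 595 = 142.2 kmol/h; ν_A = −2, so ξ = 142.2/2 = 71.1 kmol/h.
Outlet amounts (n = n₀ + ν ξ):
  A: 595 − 2(71.1) = 452.8
  D: 0 + 1(71.1) = 71.1
  B: 0 + 1(71.1) = 71.1
Total out = 452.8 + 71.1 + 71.1 = 595 kmol/h.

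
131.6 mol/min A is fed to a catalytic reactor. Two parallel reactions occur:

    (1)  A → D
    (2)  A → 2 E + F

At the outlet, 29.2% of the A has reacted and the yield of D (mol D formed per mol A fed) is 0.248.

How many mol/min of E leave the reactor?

Yield of D: 1ξ₁ / 131.6 = 0.248 → ξ₁ = 32.64 mol/min.
Conversion of A: 1ξ₁ + 1ξ₂ = 0.292 × 131.6 = 38.43 → ξ₂ = 5.79 mol/min.
Outlet amounts (n = n₀ + Σ ν·ξ):
  A: 131.6 − 1(32.64) − 1(5.79) = 93.17
  D: 0 + 1(32.64) = 32.64
  E: 0 + 2(5.79) = 11.58
  F: 0 + 1(5.79) = 5.79

11.6 mol/min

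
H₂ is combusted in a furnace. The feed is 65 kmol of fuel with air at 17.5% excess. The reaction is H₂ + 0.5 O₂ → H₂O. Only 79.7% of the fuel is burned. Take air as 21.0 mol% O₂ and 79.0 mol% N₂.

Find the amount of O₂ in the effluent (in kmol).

12.3 kmol

Stoichiometric O₂ = 0.5 × 65 = 32.5 kmol; O₂ fed = 32.5 × 1.175 = 38.19 kmol.
N₂ fed = 38.19 × 79/21 = 143.7 kmol.
Fuel reacted = 0.797 × 65 → ξ = 51.8 kmol.
Outlet (n = n₀ + ν ξ):
  H₂: 65 − 1(51.8) = 13.2
  O₂: 38.19 − 0.5(51.8) = 12.29
  N₂: 143.7 (inert)
  H₂O: 0 + 1(51.8) = 51.8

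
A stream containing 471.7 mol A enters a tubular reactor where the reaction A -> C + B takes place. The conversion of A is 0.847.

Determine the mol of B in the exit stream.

400 mol

A reacted = 0.847 × 471.7 = 399.5 mol; ν_A = −1, so ξ = 399.5/1 = 399.5 mol.
Outlet amounts (n = n₀ + ν ξ):
  A: 471.7 − 1(399.5) = 72.17
  C: 0 + 1(399.5) = 399.5
  B: 0 + 1(399.5) = 399.5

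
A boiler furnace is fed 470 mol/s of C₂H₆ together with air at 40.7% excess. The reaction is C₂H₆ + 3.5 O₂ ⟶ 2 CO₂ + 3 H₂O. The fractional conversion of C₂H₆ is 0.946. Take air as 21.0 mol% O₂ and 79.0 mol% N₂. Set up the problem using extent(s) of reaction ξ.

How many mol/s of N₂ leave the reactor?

Stoichiometric O₂ = 3.5 × 470 = 1645 mol/s; O₂ fed = 1645 × 1.407 = 2315 mol/s.
N₂ fed = 2315 × 79/21 = 8707 mol/s.
Fuel reacted = 0.946 × 470 → ξ = 444.6 mol/s.
Outlet (n = n₀ + ν ξ):
  C₂H₆: 470 − 1(444.6) = 25.38
  O₂: 2315 − 3.5(444.6) = 758.3
  N₂: 8707 (inert)
  CO₂: 0 + 2(444.6) = 889.2
  H₂O: 0 + 3(444.6) = 1334

8710 mol/s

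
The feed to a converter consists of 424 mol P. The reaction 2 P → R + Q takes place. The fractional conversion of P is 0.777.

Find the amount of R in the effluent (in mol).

P reacted = 0.777 × 424 = 329.4 mol; ν_P = −2, so ξ = 329.4/2 = 164.7 mol.
Outlet amounts (n = n₀ + ν ξ):
  P: 424 − 2(164.7) = 94.55
  R: 0 + 1(164.7) = 164.7
  Q: 0 + 1(164.7) = 164.7

165 mol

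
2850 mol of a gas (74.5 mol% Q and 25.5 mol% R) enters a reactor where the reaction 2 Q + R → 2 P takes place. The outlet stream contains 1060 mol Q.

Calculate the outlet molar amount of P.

For Q: n = n₀ − 2ξ → 1060 = 2123 − 2ξ, giving ξ = 531.6 mol.
Outlet amounts (n = n₀ + ν ξ):
  Q: 2123 − 2(531.6) = 1060
  R: 726.8 − 1(531.6) = 195.1
  P: 0 + 2(531.6) = 1063

1060 mol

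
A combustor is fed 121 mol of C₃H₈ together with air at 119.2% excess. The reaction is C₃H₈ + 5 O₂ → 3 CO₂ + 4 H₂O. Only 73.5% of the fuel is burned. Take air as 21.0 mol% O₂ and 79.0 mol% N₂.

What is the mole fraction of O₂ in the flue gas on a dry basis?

Stoichiometric O₂ = 5 × 121 = 605 mol; O₂ fed = 605 × 2.192 = 1326 mol.
N₂ fed = 1326 × 79/21 = 4989 mol.
Fuel reacted = 0.735 × 121 → ξ = 88.94 mol.
Outlet (n = n₀ + ν ξ):
  C₃H₈: 121 − 1(88.94) = 32.06
  O₂: 1326 − 5(88.94) = 881.5
  N₂: 4989 (inert)
  CO₂: 0 + 3(88.94) = 266.8
  H₂O: 0 + 4(88.94) = 355.7
Dry total = 6169 mol; y_O₂ (dry) = 881.5 / 6169 = 0.1429.

0.143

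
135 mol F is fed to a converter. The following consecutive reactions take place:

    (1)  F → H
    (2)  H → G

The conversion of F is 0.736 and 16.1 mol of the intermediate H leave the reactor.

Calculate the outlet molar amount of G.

Conversion of F: F consumed = 1ξ₁ = 0.736 × 135 → ξ₁ = 99.36 mol.
H balance: n_H = 0 + 1ξ₁ − 1ξ₂ = 16.1 → ξ₂ = (1·99.36 − 16.1)/1 = 83.26 mol.
Outlet amounts (n = n₀ + Σ ν·ξ):
  F: 135 − 1(99.36) = 35.64
  H: 0 + 1(99.36) − 1(83.26) = 16.1
  G: 0 + 1(83.26) = 83.26

83.3 mol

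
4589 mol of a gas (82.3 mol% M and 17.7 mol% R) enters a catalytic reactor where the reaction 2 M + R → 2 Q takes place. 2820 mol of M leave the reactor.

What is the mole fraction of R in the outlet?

For M: n = n₀ − 2ξ → 2820 = 3777 − 2ξ, giving ξ = 478.4 mol.
Outlet amounts (n = n₀ + ν ξ):
  M: 3777 − 2(478.4) = 2820
  R: 812.3 − 1(478.4) = 333.9
  Q: 0 + 2(478.4) = 956.7
Total out = 4111 mol; y_R = 333.9 / 4111 = 0.08122.

0.0812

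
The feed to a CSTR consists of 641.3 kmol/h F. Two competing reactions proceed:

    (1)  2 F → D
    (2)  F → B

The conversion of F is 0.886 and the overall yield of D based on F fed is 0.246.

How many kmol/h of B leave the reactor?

Yield of D: 1ξ₁ / 641.3 = 0.246 → ξ₁ = 157.8 kmol/h.
Conversion of F: 2ξ₁ + 1ξ₂ = 0.886 × 641.3 = 568.2 → ξ₂ = 252.7 kmol/h.
Outlet amounts (n = n₀ + Σ ν·ξ):
  F: 641.3 − 2(157.8) − 1(252.7) = 73.11
  D: 0 + 1(157.8) = 157.8
  B: 0 + 1(252.7) = 252.7

253 kmol/h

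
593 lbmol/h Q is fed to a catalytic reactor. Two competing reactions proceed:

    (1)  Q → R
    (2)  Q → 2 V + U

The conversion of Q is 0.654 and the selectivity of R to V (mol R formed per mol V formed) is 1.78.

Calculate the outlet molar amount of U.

85 lbmol/h

Conversion of Q: Q consumed = 0.654 × 593 = 387.8 lbmol/h = 1ξ₁ + 1ξ₂.
Selectivity: 1ξ₁ / (2ξ₂) = 1.78 → ξ₁ = 3.56 ξ₂.
Substitute: (1·3.56 + 1) ξ₂ = 387.8 → ξ₂ = 85.05 lbmol/h, ξ₁ = 302.8 lbmol/h.
Outlet amounts (n = n₀ + Σ ν·ξ):
  Q: 593 − 1(302.8) − 1(85.05) = 205.2
  R: 0 + 1(302.8) = 302.8
  V: 0 + 2(85.05) = 170.1
  U: 0 + 1(85.05) = 85.05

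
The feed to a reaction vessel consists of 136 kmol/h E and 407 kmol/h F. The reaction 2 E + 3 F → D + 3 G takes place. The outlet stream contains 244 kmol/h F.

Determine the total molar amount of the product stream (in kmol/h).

For F: n = n₀ − 3ξ → 244 = 407 − 3ξ, giving ξ = 54.33 kmol/h.
Outlet amounts (n = n₀ + ν ξ):
  E: 136 − 2(54.33) = 27.33
  F: 407 − 3(54.33) = 244
  D: 0 + 1(54.33) = 54.33
  G: 0 + 3(54.33) = 163
Total out = 27.33 + 244 + 54.33 + 163 = 488.7 kmol/h.

489 kmol/h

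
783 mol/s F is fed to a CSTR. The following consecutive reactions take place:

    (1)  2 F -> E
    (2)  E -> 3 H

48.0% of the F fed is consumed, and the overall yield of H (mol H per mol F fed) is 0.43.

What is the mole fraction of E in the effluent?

0.0924

Conversion of F: F consumed = 2ξ₁ = 0.48 × 783 → ξ₁ = 187.9 mol/s.
Yield of H: 3ξ₂ / 783 = 0.43 → ξ₂ = 112.2 mol/s.
Outlet amounts (n = n₀ + Σ ν·ξ):
  F: 783 − 2(187.9) = 407.2
  E: 0 + 1(187.9) − 1(112.2) = 75.69
  H: 0 + 3(112.2) = 336.7
Total out = 819.5 mol/s; y_E = 75.69 / 819.5 = 0.09236.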